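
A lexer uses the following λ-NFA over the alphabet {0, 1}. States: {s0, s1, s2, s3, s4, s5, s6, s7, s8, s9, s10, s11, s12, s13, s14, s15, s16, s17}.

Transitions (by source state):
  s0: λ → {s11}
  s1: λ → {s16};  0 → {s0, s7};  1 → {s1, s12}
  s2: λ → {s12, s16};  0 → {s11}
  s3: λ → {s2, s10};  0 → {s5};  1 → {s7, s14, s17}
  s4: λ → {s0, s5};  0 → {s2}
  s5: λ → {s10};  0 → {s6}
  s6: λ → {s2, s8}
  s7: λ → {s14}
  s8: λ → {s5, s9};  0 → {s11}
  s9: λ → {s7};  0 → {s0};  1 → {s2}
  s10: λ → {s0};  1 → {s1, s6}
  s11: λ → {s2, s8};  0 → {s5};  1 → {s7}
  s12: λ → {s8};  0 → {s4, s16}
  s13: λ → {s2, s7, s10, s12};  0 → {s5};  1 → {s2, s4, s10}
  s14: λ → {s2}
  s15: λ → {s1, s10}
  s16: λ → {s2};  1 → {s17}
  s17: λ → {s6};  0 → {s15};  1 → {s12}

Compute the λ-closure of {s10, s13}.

{s0, s2, s5, s7, s8, s9, s10, s11, s12, s13, s14, s16}

Start with {s10, s13}.
From s10 via λ: add s0.
From s13 via λ: add s2, s7, s12.
From s0 via λ: add s11.
From s2 via λ: add s16.
From s7 via λ: add s14.
From s12 via λ: add s8.
From s8 via λ: add s5, s9.
No new states can be added; the closed set is {s0, s2, s5, s7, s8, s9, s10, s11, s12, s13, s14, s16}.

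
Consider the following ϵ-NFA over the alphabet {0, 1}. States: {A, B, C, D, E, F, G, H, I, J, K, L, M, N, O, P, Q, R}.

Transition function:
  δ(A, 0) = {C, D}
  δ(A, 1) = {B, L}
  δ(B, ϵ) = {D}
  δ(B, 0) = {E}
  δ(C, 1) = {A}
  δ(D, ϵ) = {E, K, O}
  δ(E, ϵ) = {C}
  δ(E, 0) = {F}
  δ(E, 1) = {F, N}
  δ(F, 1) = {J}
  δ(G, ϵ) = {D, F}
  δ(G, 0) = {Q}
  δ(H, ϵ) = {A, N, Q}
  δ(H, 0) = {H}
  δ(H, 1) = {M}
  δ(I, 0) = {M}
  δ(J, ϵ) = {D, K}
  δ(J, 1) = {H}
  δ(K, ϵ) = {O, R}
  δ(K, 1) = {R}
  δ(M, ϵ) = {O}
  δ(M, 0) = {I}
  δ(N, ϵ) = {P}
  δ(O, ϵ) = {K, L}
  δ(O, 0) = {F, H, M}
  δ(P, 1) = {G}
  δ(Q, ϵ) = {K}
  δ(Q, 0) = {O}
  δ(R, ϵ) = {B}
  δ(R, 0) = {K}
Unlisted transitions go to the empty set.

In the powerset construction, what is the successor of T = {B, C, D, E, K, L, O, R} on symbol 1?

C on 1 → {A}.
E on 1 → {F, N}.
K on 1 → {R}.
No 1-transition from B, D, L, O, R.
Union after reading 1: {A, F, N, R}.
Now take the ϵ-closure:
From N via ϵ: add P.
From R via ϵ: add B.
From B via ϵ: add D.
From D via ϵ: add E, K, O.
From E via ϵ: add C.
From O via ϵ: add L.
No new states can be added; the closed set is {A, B, C, D, E, F, K, L, N, O, P, R}.

{A, B, C, D, E, F, K, L, N, O, P, R}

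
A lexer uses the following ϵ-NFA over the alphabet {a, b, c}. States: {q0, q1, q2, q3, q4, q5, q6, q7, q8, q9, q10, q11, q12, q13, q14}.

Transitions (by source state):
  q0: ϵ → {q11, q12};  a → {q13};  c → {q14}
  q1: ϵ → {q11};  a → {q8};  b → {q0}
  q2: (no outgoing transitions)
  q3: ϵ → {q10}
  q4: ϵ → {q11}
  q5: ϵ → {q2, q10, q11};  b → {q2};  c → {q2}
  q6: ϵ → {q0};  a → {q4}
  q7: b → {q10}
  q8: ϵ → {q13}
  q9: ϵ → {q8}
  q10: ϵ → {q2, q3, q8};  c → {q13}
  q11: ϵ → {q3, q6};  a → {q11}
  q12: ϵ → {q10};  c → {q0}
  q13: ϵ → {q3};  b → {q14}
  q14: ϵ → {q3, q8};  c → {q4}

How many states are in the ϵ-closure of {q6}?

9

Start with {q6}.
From q6 via ϵ: add q0.
From q0 via ϵ: add q11, q12.
From q11 via ϵ: add q3.
From q12 via ϵ: add q10.
From q10 via ϵ: add q2, q8.
From q8 via ϵ: add q13.
ϵ-closure = {q0, q2, q3, q6, q8, q10, q11, q12, q13}, which has 9 states.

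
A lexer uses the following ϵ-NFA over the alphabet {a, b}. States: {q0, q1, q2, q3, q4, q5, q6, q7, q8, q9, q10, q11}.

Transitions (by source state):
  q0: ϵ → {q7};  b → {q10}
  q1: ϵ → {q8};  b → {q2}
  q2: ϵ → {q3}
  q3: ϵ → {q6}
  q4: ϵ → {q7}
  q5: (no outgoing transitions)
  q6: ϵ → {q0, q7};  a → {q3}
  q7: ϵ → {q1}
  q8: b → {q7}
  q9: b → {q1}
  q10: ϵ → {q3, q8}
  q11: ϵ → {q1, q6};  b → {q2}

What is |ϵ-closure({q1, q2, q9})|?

Start with {q1, q2, q9}.
From q1 via ϵ: add q8.
From q2 via ϵ: add q3.
From q3 via ϵ: add q6.
From q6 via ϵ: add q0, q7.
ϵ-closure = {q0, q1, q2, q3, q6, q7, q8, q9}, which has 8 states.

8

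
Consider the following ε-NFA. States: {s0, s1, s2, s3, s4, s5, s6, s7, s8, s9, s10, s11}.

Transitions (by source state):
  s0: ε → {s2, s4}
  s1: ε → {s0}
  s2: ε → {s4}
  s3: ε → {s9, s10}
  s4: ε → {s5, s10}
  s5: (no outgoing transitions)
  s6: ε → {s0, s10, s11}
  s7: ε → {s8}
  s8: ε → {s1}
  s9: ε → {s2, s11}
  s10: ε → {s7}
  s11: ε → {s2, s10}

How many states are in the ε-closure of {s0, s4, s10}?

8

Start with {s0, s4, s10}.
From s0 via ε: add s2.
From s4 via ε: add s5.
From s10 via ε: add s7.
From s7 via ε: add s8.
From s8 via ε: add s1.
ε-closure = {s0, s1, s2, s4, s5, s7, s8, s10}, which has 8 states.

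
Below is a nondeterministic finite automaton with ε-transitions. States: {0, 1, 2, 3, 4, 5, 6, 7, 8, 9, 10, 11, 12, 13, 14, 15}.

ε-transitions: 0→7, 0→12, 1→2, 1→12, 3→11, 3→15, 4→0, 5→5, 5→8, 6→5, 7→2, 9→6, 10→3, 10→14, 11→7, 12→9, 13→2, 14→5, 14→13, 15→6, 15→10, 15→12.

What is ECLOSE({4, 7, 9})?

Start with {4, 7, 9}.
From 4 via ε: add 0.
From 7 via ε: add 2.
From 9 via ε: add 6.
From 0 via ε: add 12.
From 6 via ε: add 5.
From 5 via ε: add 8.
No new states can be added; the closed set is {0, 2, 4, 5, 6, 7, 8, 9, 12}.

{0, 2, 4, 5, 6, 7, 8, 9, 12}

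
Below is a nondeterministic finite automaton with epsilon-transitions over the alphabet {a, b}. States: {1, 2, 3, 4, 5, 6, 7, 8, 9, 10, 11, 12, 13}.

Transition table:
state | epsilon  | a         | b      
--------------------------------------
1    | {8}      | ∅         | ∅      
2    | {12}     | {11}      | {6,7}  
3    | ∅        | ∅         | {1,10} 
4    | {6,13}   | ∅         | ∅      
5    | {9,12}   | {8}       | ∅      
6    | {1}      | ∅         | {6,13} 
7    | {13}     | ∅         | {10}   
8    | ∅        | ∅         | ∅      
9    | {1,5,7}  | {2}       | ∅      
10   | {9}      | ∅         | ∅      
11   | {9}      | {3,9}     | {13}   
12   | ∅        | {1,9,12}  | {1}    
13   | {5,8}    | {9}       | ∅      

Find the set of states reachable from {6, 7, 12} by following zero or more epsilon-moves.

{1, 5, 6, 7, 8, 9, 12, 13}

Start with {6, 7, 12}.
From 6 via epsilon: add 1.
From 7 via epsilon: add 13.
From 1 via epsilon: add 8.
From 13 via epsilon: add 5.
From 5 via epsilon: add 9.
No new states can be added; the closed set is {1, 5, 6, 7, 8, 9, 12, 13}.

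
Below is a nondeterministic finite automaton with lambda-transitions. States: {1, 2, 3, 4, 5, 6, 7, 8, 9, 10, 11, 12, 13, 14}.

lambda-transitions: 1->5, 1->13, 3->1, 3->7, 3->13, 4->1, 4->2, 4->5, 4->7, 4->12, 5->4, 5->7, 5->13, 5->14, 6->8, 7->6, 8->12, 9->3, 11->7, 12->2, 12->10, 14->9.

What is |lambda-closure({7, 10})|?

6

Start with {7, 10}.
From 7 via lambda: add 6.
From 6 via lambda: add 8.
From 8 via lambda: add 12.
From 12 via lambda: add 2.
lambda-closure = {2, 6, 7, 8, 10, 12}, which has 6 states.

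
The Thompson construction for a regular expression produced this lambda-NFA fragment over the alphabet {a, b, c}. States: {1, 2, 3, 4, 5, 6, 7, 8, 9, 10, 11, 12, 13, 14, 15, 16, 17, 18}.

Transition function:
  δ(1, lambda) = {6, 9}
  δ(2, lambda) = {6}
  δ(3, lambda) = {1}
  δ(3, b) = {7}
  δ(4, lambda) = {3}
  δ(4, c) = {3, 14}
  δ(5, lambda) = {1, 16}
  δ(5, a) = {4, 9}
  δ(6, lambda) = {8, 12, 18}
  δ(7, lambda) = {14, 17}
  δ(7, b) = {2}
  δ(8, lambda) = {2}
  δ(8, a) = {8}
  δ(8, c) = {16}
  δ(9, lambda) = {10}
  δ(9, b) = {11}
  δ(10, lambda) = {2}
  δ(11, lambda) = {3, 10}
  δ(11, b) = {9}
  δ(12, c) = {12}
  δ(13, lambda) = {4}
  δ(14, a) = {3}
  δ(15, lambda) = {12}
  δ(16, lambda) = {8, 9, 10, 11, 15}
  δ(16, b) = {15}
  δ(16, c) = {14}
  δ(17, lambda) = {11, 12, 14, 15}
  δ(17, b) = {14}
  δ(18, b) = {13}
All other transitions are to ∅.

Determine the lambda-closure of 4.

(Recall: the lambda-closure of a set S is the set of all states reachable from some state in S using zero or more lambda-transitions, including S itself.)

{1, 2, 3, 4, 6, 8, 9, 10, 12, 18}

Start with {4}.
From 4 via lambda: add 3.
From 3 via lambda: add 1.
From 1 via lambda: add 6, 9.
From 6 via lambda: add 8, 12, 18.
From 9 via lambda: add 10.
From 8 via lambda: add 2.
No new states can be added; the closed set is {1, 2, 3, 4, 6, 8, 9, 10, 12, 18}.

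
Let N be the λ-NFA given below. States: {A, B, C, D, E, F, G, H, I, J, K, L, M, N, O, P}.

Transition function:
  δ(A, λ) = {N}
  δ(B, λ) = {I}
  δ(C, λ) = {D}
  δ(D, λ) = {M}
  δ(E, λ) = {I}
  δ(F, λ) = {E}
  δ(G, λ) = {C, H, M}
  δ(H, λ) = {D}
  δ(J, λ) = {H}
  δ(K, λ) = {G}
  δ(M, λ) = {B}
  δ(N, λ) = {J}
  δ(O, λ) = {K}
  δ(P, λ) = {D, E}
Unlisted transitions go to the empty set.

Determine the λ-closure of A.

Start with {A}.
From A via λ: add N.
From N via λ: add J.
From J via λ: add H.
From H via λ: add D.
From D via λ: add M.
From M via λ: add B.
From B via λ: add I.
No new states can be added; the closed set is {A, B, D, H, I, J, M, N}.

{A, B, D, H, I, J, M, N}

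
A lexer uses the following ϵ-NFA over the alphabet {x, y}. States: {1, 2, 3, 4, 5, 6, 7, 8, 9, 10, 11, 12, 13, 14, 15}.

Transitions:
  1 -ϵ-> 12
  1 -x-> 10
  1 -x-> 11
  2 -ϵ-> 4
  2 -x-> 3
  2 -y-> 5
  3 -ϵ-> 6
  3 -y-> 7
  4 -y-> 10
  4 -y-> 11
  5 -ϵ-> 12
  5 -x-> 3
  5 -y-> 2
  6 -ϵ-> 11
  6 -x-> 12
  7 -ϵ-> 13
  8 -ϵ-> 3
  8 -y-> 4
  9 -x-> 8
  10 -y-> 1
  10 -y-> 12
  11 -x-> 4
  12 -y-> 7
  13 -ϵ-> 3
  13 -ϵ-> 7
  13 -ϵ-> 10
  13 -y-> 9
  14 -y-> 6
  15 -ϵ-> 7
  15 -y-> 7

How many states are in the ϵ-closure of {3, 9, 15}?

Start with {3, 9, 15}.
From 3 via ϵ: add 6.
From 15 via ϵ: add 7.
From 6 via ϵ: add 11.
From 7 via ϵ: add 13.
From 13 via ϵ: add 10.
ϵ-closure = {3, 6, 7, 9, 10, 11, 13, 15}, which has 8 states.

8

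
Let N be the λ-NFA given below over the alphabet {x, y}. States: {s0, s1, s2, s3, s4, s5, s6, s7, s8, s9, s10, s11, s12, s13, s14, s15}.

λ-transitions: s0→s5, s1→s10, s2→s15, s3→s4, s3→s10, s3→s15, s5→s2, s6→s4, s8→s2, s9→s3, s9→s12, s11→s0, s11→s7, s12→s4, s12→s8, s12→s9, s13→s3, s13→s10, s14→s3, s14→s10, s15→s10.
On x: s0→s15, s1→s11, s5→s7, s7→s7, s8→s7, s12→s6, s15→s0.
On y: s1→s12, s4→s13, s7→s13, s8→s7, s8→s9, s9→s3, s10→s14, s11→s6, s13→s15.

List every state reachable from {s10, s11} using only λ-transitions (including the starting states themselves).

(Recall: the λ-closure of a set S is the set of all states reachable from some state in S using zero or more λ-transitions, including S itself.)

{s0, s2, s5, s7, s10, s11, s15}

Start with {s10, s11}.
From s11 via λ: add s0, s7.
From s0 via λ: add s5.
From s5 via λ: add s2.
From s2 via λ: add s15.
No new states can be added; the closed set is {s0, s2, s5, s7, s10, s11, s15}.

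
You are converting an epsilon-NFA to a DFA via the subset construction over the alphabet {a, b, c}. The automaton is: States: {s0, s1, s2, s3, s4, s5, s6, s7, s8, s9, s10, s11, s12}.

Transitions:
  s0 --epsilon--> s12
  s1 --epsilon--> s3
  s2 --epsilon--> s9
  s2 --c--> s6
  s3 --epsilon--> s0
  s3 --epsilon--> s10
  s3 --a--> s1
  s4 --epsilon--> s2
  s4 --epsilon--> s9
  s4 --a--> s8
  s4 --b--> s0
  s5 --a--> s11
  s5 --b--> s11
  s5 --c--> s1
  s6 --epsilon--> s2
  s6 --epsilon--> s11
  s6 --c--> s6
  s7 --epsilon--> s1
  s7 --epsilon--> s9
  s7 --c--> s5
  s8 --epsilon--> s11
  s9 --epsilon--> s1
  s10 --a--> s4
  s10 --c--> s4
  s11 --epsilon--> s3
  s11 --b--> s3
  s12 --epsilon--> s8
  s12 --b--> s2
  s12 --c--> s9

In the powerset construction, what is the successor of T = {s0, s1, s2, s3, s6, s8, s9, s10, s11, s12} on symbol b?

s11 on b → {s3}.
s12 on b → {s2}.
No b-transition from s0, s1, s2, s3, s6, s8, s9, s10.
Union after reading b: {s2, s3}.
Now take the epsilon-closure:
From s2 via epsilon: add s9.
From s3 via epsilon: add s0, s10.
From s0 via epsilon: add s12.
From s9 via epsilon: add s1.
From s12 via epsilon: add s8.
From s8 via epsilon: add s11.
No new states can be added; the closed set is {s0, s1, s2, s3, s8, s9, s10, s11, s12}.

{s0, s1, s2, s3, s8, s9, s10, s11, s12}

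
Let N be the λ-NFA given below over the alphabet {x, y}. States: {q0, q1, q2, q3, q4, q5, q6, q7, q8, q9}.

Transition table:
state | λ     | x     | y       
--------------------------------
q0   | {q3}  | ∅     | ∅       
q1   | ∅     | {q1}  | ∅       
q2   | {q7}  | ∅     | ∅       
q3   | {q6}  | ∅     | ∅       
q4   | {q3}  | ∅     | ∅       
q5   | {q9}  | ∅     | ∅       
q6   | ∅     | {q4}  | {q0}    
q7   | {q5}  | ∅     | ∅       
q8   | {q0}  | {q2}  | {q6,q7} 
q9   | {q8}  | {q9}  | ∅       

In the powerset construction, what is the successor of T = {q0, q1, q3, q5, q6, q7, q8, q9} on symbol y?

q6 on y → {q0}.
q8 on y → {q6, q7}.
No y-transition from q0, q1, q3, q5, q7, q9.
Union after reading y: {q0, q6, q7}.
Now take the λ-closure:
From q0 via λ: add q3.
From q7 via λ: add q5.
From q5 via λ: add q9.
From q9 via λ: add q8.
No new states can be added; the closed set is {q0, q3, q5, q6, q7, q8, q9}.

{q0, q3, q5, q6, q7, q8, q9}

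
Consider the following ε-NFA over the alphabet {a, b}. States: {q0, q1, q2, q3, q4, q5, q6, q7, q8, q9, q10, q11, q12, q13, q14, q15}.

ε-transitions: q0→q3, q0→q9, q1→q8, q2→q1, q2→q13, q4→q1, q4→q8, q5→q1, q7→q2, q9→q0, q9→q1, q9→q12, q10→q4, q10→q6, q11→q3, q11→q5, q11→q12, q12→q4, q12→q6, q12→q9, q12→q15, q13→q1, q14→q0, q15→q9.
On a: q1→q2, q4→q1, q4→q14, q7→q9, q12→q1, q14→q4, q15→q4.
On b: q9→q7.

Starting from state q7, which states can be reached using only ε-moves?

{q1, q2, q7, q8, q13}

Start with {q7}.
From q7 via ε: add q2.
From q2 via ε: add q1, q13.
From q1 via ε: add q8.
No new states can be added; the closed set is {q1, q2, q7, q8, q13}.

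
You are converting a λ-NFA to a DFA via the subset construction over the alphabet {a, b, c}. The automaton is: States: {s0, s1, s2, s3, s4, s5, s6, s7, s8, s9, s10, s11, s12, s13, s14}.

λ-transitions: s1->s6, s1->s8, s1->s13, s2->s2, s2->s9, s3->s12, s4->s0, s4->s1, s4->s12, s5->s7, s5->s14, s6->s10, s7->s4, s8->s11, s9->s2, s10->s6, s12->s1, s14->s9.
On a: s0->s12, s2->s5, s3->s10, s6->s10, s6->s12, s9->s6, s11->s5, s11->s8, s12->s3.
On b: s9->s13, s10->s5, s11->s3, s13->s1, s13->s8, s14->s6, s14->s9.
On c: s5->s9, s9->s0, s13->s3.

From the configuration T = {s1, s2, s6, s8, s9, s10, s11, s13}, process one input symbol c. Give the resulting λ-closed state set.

s9 on c → {s0}.
s13 on c → {s3}.
No c-transition from s1, s2, s6, s8, s10, s11.
Union after reading c: {s0, s3}.
Now take the λ-closure:
From s3 via λ: add s12.
From s12 via λ: add s1.
From s1 via λ: add s6, s8, s13.
From s6 via λ: add s10.
From s8 via λ: add s11.
No new states can be added; the closed set is {s0, s1, s3, s6, s8, s10, s11, s12, s13}.

{s0, s1, s3, s6, s8, s10, s11, s12, s13}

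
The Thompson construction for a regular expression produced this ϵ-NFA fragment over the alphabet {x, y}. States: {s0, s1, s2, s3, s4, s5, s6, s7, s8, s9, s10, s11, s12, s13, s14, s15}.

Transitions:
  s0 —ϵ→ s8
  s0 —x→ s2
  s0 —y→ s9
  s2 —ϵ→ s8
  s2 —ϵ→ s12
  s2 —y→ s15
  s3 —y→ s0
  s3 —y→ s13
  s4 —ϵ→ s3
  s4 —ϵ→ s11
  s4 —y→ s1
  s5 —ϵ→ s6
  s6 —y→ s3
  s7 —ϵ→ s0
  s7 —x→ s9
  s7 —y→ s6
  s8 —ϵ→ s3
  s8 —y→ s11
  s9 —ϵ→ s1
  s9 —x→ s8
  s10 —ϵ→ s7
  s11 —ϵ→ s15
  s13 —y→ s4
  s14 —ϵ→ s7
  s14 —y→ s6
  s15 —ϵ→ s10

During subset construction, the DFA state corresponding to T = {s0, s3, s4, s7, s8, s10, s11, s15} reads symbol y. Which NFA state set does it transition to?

s0 on y → {s9}.
s3 on y → {s0, s13}.
s4 on y → {s1}.
s7 on y → {s6}.
s8 on y → {s11}.
No y-transition from s10, s11, s15.
Union after reading y: {s0, s1, s6, s9, s11, s13}.
Now take the ϵ-closure:
From s0 via ϵ: add s8.
From s11 via ϵ: add s15.
From s8 via ϵ: add s3.
From s15 via ϵ: add s10.
From s10 via ϵ: add s7.
No new states can be added; the closed set is {s0, s1, s3, s6, s7, s8, s9, s10, s11, s13, s15}.

{s0, s1, s3, s6, s7, s8, s9, s10, s11, s13, s15}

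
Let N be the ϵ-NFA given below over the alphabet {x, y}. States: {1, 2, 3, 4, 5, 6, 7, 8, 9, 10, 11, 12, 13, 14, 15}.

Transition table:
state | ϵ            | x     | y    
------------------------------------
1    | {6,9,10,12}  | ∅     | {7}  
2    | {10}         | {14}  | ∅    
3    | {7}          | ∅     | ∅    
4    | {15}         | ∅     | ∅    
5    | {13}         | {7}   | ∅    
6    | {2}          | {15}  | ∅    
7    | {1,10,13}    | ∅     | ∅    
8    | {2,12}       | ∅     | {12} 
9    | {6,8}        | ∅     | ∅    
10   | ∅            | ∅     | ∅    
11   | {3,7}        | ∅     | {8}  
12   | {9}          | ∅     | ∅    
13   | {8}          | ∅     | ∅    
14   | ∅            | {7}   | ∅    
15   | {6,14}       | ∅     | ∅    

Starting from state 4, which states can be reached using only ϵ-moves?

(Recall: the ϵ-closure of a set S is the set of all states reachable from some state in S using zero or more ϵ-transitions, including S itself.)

{2, 4, 6, 10, 14, 15}

Start with {4}.
From 4 via ϵ: add 15.
From 15 via ϵ: add 6, 14.
From 6 via ϵ: add 2.
From 2 via ϵ: add 10.
No new states can be added; the closed set is {2, 4, 6, 10, 14, 15}.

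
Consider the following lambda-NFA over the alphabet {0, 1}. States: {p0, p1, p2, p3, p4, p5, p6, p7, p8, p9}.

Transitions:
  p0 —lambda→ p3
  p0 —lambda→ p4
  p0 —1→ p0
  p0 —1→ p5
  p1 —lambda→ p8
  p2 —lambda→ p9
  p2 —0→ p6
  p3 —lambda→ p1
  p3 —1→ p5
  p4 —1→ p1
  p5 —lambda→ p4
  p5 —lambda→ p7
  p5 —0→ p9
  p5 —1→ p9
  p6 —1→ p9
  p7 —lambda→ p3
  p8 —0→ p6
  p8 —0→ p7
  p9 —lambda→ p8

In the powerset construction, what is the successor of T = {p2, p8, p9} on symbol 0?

{p1, p3, p6, p7, p8}

p2 on 0 → {p6}.
p8 on 0 → {p6, p7}.
No 0-transition from p9.
Union after reading 0: {p6, p7}.
Now take the lambda-closure:
From p7 via lambda: add p3.
From p3 via lambda: add p1.
From p1 via lambda: add p8.
No new states can be added; the closed set is {p1, p3, p6, p7, p8}.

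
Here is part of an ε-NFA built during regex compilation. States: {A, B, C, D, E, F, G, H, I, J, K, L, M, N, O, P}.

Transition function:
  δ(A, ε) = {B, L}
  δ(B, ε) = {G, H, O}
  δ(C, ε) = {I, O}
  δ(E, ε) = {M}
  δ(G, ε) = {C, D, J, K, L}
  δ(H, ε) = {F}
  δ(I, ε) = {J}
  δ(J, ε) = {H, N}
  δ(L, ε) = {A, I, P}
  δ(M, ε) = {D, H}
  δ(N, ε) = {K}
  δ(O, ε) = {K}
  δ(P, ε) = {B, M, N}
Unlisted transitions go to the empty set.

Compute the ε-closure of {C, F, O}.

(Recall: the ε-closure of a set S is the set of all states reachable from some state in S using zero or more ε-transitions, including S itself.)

{C, F, H, I, J, K, N, O}

Start with {C, F, O}.
From C via ε: add I.
From O via ε: add K.
From I via ε: add J.
From J via ε: add H, N.
No new states can be added; the closed set is {C, F, H, I, J, K, N, O}.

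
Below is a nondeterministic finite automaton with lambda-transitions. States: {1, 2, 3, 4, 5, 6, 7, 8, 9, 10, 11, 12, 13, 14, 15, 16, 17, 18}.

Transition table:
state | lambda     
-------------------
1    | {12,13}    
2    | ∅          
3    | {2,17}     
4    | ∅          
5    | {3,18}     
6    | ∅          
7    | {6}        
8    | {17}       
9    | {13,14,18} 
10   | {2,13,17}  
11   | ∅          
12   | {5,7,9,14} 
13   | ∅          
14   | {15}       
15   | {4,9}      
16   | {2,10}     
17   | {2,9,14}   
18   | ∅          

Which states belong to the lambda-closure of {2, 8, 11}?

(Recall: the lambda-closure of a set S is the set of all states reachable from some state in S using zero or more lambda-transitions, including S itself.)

Start with {2, 8, 11}.
From 8 via lambda: add 17.
From 17 via lambda: add 9, 14.
From 9 via lambda: add 13, 18.
From 14 via lambda: add 15.
From 15 via lambda: add 4.
No new states can be added; the closed set is {2, 4, 8, 9, 11, 13, 14, 15, 17, 18}.

{2, 4, 8, 9, 11, 13, 14, 15, 17, 18}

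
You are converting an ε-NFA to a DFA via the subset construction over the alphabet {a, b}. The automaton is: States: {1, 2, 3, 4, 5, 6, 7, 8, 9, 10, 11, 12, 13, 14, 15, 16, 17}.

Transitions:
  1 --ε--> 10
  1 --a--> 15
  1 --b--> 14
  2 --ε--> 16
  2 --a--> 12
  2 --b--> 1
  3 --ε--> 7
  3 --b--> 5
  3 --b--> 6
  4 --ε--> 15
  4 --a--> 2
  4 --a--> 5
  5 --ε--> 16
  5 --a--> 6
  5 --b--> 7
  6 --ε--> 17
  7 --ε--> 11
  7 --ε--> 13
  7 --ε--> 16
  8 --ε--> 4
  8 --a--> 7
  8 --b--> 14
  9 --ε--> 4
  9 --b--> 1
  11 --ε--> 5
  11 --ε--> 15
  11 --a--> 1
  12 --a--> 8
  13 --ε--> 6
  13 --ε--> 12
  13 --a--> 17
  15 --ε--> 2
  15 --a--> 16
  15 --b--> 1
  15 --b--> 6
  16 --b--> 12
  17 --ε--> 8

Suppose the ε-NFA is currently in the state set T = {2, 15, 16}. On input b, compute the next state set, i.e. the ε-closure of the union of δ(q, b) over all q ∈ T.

2 on b → {1}.
15 on b → {1, 6}.
16 on b → {12}.
Union after reading b: {1, 6, 12}.
Now take the ε-closure:
From 1 via ε: add 10.
From 6 via ε: add 17.
From 17 via ε: add 8.
From 8 via ε: add 4.
From 4 via ε: add 15.
From 15 via ε: add 2.
From 2 via ε: add 16.
No new states can be added; the closed set is {1, 2, 4, 6, 8, 10, 12, 15, 16, 17}.

{1, 2, 4, 6, 8, 10, 12, 15, 16, 17}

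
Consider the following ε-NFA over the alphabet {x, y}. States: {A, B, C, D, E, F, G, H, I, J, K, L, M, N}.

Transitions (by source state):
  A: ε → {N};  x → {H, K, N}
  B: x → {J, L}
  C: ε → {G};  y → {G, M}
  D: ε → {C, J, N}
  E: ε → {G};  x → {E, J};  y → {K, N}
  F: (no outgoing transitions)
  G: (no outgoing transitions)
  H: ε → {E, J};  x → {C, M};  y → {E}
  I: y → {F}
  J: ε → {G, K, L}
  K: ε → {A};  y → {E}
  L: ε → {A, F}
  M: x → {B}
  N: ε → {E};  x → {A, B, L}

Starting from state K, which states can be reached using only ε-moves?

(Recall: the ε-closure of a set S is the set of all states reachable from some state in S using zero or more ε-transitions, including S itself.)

Start with {K}.
From K via ε: add A.
From A via ε: add N.
From N via ε: add E.
From E via ε: add G.
No new states can be added; the closed set is {A, E, G, K, N}.

{A, E, G, K, N}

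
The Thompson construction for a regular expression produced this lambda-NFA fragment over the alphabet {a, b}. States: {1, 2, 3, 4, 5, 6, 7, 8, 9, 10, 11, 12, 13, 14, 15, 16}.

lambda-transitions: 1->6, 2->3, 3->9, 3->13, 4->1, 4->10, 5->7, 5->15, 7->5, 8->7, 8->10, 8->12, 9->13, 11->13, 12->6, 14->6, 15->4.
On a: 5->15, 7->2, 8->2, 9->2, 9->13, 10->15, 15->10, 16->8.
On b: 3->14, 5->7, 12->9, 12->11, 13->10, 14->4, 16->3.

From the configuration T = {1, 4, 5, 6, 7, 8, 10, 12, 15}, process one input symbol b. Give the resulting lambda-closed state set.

{1, 4, 5, 6, 7, 9, 10, 11, 13, 15}

5 on b → {7}.
12 on b → {9, 11}.
No b-transition from 1, 4, 6, 7, 8, 10, 15.
Union after reading b: {7, 9, 11}.
Now take the lambda-closure:
From 7 via lambda: add 5.
From 9 via lambda: add 13.
From 5 via lambda: add 15.
From 15 via lambda: add 4.
From 4 via lambda: add 1, 10.
From 1 via lambda: add 6.
No new states can be added; the closed set is {1, 4, 5, 6, 7, 9, 10, 11, 13, 15}.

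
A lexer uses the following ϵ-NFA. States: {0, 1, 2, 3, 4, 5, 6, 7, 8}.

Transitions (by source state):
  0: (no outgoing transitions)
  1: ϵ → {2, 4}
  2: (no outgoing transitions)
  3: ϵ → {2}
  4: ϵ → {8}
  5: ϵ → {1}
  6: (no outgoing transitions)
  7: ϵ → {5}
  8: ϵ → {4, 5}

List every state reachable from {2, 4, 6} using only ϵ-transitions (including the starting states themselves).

{1, 2, 4, 5, 6, 8}

Start with {2, 4, 6}.
From 4 via ϵ: add 8.
From 8 via ϵ: add 5.
From 5 via ϵ: add 1.
No new states can be added; the closed set is {1, 2, 4, 5, 6, 8}.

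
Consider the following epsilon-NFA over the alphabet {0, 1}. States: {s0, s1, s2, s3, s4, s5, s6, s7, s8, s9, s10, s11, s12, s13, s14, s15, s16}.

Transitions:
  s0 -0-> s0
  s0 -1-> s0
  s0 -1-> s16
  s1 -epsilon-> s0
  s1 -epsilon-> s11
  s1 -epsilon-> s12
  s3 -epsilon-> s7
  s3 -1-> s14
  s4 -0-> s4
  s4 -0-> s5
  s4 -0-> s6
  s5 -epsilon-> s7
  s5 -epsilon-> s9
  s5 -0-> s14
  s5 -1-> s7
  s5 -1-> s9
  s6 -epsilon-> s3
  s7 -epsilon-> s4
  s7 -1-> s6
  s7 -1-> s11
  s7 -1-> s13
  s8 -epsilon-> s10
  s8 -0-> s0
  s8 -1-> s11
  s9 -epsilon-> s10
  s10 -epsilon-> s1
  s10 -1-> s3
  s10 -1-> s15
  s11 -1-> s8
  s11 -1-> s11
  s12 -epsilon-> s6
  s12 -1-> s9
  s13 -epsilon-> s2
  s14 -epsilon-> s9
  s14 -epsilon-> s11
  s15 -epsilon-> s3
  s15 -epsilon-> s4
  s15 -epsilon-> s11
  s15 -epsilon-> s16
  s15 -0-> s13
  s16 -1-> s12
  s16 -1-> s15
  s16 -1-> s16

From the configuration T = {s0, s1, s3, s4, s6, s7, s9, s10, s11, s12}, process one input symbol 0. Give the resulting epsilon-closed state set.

{s0, s1, s3, s4, s5, s6, s7, s9, s10, s11, s12}

s0 on 0 → {s0}.
s4 on 0 → {s4, s5, s6}.
No 0-transition from s1, s3, s6, s7, s9, s10, s11, s12.
Union after reading 0: {s0, s4, s5, s6}.
Now take the epsilon-closure:
From s5 via epsilon: add s7, s9.
From s6 via epsilon: add s3.
From s9 via epsilon: add s10.
From s10 via epsilon: add s1.
From s1 via epsilon: add s11, s12.
No new states can be added; the closed set is {s0, s1, s3, s4, s5, s6, s7, s9, s10, s11, s12}.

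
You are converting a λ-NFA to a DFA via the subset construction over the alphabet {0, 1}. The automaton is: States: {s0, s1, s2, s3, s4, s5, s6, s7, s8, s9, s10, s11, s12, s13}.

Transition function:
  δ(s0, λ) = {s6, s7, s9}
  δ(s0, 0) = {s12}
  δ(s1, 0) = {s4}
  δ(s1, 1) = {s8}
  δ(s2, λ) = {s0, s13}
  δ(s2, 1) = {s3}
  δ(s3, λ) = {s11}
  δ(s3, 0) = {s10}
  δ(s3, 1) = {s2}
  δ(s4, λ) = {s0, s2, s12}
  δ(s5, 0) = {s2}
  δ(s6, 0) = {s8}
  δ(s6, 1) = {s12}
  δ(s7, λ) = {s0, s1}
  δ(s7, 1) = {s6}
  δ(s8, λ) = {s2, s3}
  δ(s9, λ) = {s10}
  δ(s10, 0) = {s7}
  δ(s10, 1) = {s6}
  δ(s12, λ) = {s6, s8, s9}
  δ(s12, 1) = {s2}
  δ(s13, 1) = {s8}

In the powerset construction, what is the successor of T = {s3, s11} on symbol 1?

s3 on 1 → {s2}.
No 1-transition from s11.
Union after reading 1: {s2}.
Now take the λ-closure:
From s2 via λ: add s0, s13.
From s0 via λ: add s6, s7, s9.
From s7 via λ: add s1.
From s9 via λ: add s10.
No new states can be added; the closed set is {s0, s1, s2, s6, s7, s9, s10, s13}.

{s0, s1, s2, s6, s7, s9, s10, s13}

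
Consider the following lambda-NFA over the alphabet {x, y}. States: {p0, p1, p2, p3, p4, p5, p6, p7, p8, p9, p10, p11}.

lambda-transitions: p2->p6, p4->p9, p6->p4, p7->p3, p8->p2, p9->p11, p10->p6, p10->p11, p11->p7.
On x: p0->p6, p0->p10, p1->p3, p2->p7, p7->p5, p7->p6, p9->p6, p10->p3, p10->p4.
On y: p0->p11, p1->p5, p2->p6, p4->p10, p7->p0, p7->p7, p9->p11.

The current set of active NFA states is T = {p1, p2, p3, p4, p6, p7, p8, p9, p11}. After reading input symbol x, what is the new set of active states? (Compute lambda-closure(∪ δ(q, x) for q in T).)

{p3, p4, p5, p6, p7, p9, p11}

p1 on x → {p3}.
p2 on x → {p7}.
p7 on x → {p5, p6}.
p9 on x → {p6}.
No x-transition from p3, p4, p6, p8, p11.
Union after reading x: {p3, p5, p6, p7}.
Now take the lambda-closure:
From p6 via lambda: add p4.
From p4 via lambda: add p9.
From p9 via lambda: add p11.
No new states can be added; the closed set is {p3, p4, p5, p6, p7, p9, p11}.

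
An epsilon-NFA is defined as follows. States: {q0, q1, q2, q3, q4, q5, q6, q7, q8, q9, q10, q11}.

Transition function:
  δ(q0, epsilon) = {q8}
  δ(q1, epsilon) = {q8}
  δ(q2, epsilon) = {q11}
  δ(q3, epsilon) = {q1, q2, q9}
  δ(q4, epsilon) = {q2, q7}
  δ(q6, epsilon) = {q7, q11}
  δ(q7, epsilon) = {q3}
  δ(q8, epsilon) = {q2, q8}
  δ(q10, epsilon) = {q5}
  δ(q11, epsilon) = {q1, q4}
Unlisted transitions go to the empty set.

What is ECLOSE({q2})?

{q1, q2, q3, q4, q7, q8, q9, q11}

Start with {q2}.
From q2 via epsilon: add q11.
From q11 via epsilon: add q1, q4.
From q1 via epsilon: add q8.
From q4 via epsilon: add q7.
From q7 via epsilon: add q3.
From q3 via epsilon: add q9.
No new states can be added; the closed set is {q1, q2, q3, q4, q7, q8, q9, q11}.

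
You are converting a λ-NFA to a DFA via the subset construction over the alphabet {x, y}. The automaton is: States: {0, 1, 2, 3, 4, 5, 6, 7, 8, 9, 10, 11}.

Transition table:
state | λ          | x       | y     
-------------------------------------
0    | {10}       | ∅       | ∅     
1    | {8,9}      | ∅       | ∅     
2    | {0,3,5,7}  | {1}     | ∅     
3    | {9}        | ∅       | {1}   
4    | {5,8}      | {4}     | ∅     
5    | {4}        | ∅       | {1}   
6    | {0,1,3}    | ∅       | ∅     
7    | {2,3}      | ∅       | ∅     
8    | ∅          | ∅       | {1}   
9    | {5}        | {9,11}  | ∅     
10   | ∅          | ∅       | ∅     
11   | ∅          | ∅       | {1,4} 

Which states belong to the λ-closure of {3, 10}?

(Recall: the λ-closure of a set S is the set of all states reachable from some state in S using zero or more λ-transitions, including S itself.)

Start with {3, 10}.
From 3 via λ: add 9.
From 9 via λ: add 5.
From 5 via λ: add 4.
From 4 via λ: add 8.
No new states can be added; the closed set is {3, 4, 5, 8, 9, 10}.

{3, 4, 5, 8, 9, 10}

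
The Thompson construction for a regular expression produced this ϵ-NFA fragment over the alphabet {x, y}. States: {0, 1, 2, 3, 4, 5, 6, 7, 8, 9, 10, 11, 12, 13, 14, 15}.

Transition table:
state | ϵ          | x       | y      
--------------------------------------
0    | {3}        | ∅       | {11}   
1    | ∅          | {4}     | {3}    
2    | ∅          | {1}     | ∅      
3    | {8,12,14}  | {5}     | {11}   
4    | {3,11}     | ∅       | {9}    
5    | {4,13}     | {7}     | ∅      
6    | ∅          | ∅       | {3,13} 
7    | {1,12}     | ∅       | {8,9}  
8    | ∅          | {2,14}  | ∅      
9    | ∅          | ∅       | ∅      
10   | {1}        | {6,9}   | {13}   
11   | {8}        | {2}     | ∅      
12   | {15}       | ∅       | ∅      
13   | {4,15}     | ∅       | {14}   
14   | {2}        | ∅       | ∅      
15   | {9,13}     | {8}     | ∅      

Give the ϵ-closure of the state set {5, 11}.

Start with {5, 11}.
From 5 via ϵ: add 4, 13.
From 11 via ϵ: add 8.
From 4 via ϵ: add 3.
From 13 via ϵ: add 15.
From 3 via ϵ: add 12, 14.
From 15 via ϵ: add 9.
From 14 via ϵ: add 2.
No new states can be added; the closed set is {2, 3, 4, 5, 8, 9, 11, 12, 13, 14, 15}.

{2, 3, 4, 5, 8, 9, 11, 12, 13, 14, 15}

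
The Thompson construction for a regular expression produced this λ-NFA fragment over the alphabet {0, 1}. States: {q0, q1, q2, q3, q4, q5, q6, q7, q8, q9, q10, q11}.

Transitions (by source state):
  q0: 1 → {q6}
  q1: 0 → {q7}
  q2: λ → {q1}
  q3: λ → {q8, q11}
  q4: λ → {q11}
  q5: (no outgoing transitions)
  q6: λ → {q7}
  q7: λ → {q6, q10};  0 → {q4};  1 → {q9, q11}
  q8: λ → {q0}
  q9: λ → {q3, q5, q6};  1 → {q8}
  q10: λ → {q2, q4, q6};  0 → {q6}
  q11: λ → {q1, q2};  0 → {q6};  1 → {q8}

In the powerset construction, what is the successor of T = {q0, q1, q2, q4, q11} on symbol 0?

q1 on 0 → {q7}.
q11 on 0 → {q6}.
No 0-transition from q0, q2, q4.
Union after reading 0: {q6, q7}.
Now take the λ-closure:
From q7 via λ: add q10.
From q10 via λ: add q2, q4.
From q2 via λ: add q1.
From q4 via λ: add q11.
No new states can be added; the closed set is {q1, q2, q4, q6, q7, q10, q11}.

{q1, q2, q4, q6, q7, q10, q11}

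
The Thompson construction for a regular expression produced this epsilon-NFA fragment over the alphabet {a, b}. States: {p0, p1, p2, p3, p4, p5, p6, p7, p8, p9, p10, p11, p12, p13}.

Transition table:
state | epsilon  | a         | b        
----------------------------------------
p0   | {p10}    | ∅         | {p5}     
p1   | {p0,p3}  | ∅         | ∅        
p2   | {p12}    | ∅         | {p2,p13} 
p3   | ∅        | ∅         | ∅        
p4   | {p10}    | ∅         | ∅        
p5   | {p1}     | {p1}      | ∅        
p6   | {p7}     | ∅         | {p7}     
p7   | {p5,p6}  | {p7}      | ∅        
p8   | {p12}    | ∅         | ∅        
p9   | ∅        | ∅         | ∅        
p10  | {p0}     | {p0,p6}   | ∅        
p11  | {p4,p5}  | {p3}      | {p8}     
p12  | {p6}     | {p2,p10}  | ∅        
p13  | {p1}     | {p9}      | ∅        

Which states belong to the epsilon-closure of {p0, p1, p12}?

Start with {p0, p1, p12}.
From p0 via epsilon: add p10.
From p1 via epsilon: add p3.
From p12 via epsilon: add p6.
From p6 via epsilon: add p7.
From p7 via epsilon: add p5.
No new states can be added; the closed set is {p0, p1, p3, p5, p6, p7, p10, p12}.

{p0, p1, p3, p5, p6, p7, p10, p12}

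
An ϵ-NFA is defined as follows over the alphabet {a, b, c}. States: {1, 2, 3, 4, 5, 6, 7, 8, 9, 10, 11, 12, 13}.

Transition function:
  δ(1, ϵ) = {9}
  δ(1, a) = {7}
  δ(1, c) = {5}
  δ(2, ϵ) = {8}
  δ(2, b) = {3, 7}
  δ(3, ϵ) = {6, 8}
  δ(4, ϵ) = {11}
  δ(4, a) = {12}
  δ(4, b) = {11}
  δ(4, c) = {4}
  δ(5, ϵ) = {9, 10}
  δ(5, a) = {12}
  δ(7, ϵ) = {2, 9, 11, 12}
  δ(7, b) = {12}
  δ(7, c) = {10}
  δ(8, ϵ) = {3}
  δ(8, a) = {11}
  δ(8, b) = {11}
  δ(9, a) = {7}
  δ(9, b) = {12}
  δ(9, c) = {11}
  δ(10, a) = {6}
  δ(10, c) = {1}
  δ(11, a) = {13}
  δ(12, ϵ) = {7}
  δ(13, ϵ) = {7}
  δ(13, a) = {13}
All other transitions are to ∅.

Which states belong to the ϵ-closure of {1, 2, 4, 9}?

{1, 2, 3, 4, 6, 8, 9, 11}

Start with {1, 2, 4, 9}.
From 2 via ϵ: add 8.
From 4 via ϵ: add 11.
From 8 via ϵ: add 3.
From 3 via ϵ: add 6.
No new states can be added; the closed set is {1, 2, 3, 4, 6, 8, 9, 11}.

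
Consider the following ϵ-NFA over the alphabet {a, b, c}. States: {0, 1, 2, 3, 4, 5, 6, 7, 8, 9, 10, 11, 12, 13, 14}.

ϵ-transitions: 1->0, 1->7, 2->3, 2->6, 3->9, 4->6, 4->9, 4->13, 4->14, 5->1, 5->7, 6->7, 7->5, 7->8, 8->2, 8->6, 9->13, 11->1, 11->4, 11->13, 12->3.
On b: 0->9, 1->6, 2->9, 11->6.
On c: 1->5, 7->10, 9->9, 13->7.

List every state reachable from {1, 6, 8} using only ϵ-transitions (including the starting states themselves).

{0, 1, 2, 3, 5, 6, 7, 8, 9, 13}

Start with {1, 6, 8}.
From 1 via ϵ: add 0, 7.
From 8 via ϵ: add 2.
From 2 via ϵ: add 3.
From 7 via ϵ: add 5.
From 3 via ϵ: add 9.
From 9 via ϵ: add 13.
No new states can be added; the closed set is {0, 1, 2, 3, 5, 6, 7, 8, 9, 13}.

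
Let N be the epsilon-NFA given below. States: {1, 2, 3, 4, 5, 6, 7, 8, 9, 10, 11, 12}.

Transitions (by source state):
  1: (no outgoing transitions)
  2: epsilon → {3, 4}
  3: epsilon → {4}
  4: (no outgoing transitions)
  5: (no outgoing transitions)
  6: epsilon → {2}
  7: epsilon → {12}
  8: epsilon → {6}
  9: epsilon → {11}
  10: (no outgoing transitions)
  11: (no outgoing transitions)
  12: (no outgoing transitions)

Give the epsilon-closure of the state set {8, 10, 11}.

{2, 3, 4, 6, 8, 10, 11}

Start with {8, 10, 11}.
From 8 via epsilon: add 6.
From 6 via epsilon: add 2.
From 2 via epsilon: add 3, 4.
No new states can be added; the closed set is {2, 3, 4, 6, 8, 10, 11}.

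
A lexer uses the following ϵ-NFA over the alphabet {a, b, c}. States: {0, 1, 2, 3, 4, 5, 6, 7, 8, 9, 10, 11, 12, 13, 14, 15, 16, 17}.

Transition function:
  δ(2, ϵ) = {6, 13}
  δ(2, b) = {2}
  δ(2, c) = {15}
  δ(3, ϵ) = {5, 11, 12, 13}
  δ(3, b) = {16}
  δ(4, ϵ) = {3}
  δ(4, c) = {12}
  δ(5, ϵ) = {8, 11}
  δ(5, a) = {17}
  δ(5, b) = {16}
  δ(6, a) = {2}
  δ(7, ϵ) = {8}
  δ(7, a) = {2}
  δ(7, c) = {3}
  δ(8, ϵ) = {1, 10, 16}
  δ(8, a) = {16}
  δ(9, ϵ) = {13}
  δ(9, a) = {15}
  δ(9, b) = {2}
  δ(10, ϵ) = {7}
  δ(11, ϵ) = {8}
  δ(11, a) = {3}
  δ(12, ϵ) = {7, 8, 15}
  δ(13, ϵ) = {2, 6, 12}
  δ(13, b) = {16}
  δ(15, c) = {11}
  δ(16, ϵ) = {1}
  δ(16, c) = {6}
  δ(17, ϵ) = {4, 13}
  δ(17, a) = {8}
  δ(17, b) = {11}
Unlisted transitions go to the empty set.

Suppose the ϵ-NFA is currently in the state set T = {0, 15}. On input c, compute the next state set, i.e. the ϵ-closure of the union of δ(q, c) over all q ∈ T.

{1, 7, 8, 10, 11, 16}

15 on c → {11}.
No c-transition from 0.
Union after reading c: {11}.
Now take the ϵ-closure:
From 11 via ϵ: add 8.
From 8 via ϵ: add 1, 10, 16.
From 10 via ϵ: add 7.
No new states can be added; the closed set is {1, 7, 8, 10, 11, 16}.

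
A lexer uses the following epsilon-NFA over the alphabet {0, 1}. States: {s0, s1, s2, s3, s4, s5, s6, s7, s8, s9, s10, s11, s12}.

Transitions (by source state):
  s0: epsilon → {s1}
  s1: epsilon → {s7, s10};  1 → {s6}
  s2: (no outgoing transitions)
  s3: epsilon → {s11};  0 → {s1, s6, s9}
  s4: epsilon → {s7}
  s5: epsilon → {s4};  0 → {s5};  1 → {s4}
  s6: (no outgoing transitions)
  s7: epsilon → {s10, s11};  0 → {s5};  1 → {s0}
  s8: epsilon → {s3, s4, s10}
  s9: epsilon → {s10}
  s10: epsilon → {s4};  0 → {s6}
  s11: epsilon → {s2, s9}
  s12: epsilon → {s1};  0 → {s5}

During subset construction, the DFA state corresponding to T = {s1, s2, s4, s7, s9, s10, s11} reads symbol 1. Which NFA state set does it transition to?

s1 on 1 → {s6}.
s7 on 1 → {s0}.
No 1-transition from s2, s4, s9, s10, s11.
Union after reading 1: {s0, s6}.
Now take the epsilon-closure:
From s0 via epsilon: add s1.
From s1 via epsilon: add s7, s10.
From s7 via epsilon: add s11.
From s10 via epsilon: add s4.
From s11 via epsilon: add s2, s9.
No new states can be added; the closed set is {s0, s1, s2, s4, s6, s7, s9, s10, s11}.

{s0, s1, s2, s4, s6, s7, s9, s10, s11}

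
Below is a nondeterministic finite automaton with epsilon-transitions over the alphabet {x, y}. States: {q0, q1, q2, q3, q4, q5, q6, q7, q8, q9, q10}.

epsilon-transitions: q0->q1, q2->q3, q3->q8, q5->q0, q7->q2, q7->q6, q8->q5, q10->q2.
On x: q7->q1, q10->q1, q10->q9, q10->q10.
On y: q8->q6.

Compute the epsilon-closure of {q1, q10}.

Start with {q1, q10}.
From q10 via epsilon: add q2.
From q2 via epsilon: add q3.
From q3 via epsilon: add q8.
From q8 via epsilon: add q5.
From q5 via epsilon: add q0.
No new states can be added; the closed set is {q0, q1, q2, q3, q5, q8, q10}.

{q0, q1, q2, q3, q5, q8, q10}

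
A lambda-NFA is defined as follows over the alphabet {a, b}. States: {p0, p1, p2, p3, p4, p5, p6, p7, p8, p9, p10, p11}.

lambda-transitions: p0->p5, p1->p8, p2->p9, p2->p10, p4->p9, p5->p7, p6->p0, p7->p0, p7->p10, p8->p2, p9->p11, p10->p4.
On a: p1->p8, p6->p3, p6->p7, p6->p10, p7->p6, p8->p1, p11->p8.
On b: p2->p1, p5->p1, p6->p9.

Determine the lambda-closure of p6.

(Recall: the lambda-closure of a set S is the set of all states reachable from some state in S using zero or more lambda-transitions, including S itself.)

{p0, p4, p5, p6, p7, p9, p10, p11}

Start with {p6}.
From p6 via lambda: add p0.
From p0 via lambda: add p5.
From p5 via lambda: add p7.
From p7 via lambda: add p10.
From p10 via lambda: add p4.
From p4 via lambda: add p9.
From p9 via lambda: add p11.
No new states can be added; the closed set is {p0, p4, p5, p6, p7, p9, p10, p11}.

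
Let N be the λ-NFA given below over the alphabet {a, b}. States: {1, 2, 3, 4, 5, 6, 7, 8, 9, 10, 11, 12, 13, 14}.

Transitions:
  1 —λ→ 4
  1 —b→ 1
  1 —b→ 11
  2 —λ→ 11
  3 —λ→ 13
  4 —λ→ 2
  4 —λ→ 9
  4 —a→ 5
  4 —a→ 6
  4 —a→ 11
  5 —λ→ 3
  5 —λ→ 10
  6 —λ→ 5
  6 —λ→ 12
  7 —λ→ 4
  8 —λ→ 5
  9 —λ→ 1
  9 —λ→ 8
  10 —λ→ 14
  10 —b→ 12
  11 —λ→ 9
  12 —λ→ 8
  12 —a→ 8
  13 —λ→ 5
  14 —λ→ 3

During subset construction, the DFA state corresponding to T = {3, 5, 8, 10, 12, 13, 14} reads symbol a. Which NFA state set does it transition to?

{3, 5, 8, 10, 13, 14}

12 on a → {8}.
No a-transition from 3, 5, 8, 10, 13, 14.
Union after reading a: {8}.
Now take the λ-closure:
From 8 via λ: add 5.
From 5 via λ: add 3, 10.
From 3 via λ: add 13.
From 10 via λ: add 14.
No new states can be added; the closed set is {3, 5, 8, 10, 13, 14}.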